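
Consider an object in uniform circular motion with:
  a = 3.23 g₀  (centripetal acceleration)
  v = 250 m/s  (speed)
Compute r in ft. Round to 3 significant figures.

6470 ft

Rearranging a = v²/r for r: r = v²/a.
a = 3.23 g₀ = 31.68 m/s²; v = 250 m/s.
r = 1973 m
1973 m × (1 ft / 0.3048 m) = 6474 ft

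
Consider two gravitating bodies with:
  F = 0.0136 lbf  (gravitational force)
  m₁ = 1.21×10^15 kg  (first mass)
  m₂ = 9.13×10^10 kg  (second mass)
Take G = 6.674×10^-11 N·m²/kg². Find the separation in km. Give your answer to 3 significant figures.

Rearranging: r = √(G·m₁m₂/F).
F = 0.0136 lbf = 0.06050 N; m₁ = 1.21×10^15 kg; m₂ = 9.13×10^10 kg; G = 6.674×10^-11 N·m²/kg².
r = 3.491×10^8 m
3.491×10^8 m × (1 km / 1000 m) = 3.491×10^5 km

3.49×10^5 km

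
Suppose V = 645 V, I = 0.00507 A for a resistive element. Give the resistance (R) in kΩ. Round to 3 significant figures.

Rearranging V = I·R for R: R = V/I.
V = 645 V; I = 0.00507 A.
R = 1.272×10^5 Ω
1.272×10^5 Ω × (1 kΩ / 1000 Ω) = 127.2 kΩ

127 kΩ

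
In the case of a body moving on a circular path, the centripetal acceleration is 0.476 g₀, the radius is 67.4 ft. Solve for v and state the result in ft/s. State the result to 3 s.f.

32.1 ft/s

Rearranging a = v²/r for v: v = √(a·r).
a = 0.476 g₀ = 4.668 m/s²; r = 67.4 ft = 20.54 m.
v = 9.793 m/s
9.793 m/s × (1 ft/s / 0.3048 m/s) = 32.13 ft/s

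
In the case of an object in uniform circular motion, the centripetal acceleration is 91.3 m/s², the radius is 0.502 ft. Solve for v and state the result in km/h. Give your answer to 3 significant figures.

Rearranging a = v²/r for v: v = √(a·r).
a = 91.3 m/s²; r = 0.502 ft = 0.1530 m.
v = 3.738 m/s
3.738 m/s × (1 km/h / 0.2778 m/s) = 13.46 km/h

13.5 km/h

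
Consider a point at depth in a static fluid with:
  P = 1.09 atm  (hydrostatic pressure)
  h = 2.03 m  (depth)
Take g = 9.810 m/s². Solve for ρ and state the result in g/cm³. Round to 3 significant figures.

5.55 g/cm³

Rearranging P = ρ·g·h for ρ: ρ = P/(g·h).
P = 1.09 atm = 1.104×10^5 Pa; h = 2.03 m; g = 9.810 m/s².
ρ = 5546 kg/m³
5546 kg/m³ × (1 g/cm³ / 1000 kg/m³) = 5.546 g/cm³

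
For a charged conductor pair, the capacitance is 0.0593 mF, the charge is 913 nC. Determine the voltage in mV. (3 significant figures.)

Rearranging: V = Q/C.
C = 0.0593 mF = 5.930×10^-5 F; Q = 913 nC = 9.130×10^-7 C.
V = 0.01540 V  (the unit combination reduces to kg·m²/(A·s³) = V)
0.01540 V × (1 mV / 0.001000 V) = 15.40 mV

15.4 mV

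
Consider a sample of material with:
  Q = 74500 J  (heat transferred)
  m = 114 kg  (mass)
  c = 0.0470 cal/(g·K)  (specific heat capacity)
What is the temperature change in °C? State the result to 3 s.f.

3.32 °C

Rearranging Q = m·c·ΔT for ΔT: ΔT = Q/(m·c).
Q = 74500 J; m = 114 kg; c = 0.0470 cal/(g·K) = 196.6 J/(kg·K).
ΔT = 3.323 K
Since 1 °C = 1 K, 3.323 °C.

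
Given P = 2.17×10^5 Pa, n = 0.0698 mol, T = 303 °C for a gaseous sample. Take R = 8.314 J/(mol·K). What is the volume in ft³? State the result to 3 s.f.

Solving PV = nRT for V: V = nRT/P.
P = 2.17×10^5 Pa; n = 0.0698 mol; T = 303 °C = 576.1 K; R = 8.314 J/(mol·K).
V = 0.001541 m³
0.001541 m³ × (1 ft³ / 0.02832 m³) = 0.05441 ft³

0.0544 ft³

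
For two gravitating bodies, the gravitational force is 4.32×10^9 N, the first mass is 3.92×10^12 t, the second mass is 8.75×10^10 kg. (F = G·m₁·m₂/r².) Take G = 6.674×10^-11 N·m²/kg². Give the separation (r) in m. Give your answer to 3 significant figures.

2300 m

Rearranging: r = √(G·m₁m₂/F).
F = 4.32×10^9 N; m₁ = 3.92×10^12 t = 3.920×10^15 kg; m₂ = 8.75×10^10 kg; G = 6.674×10^-11 N·m²/kg².
r = 2302 m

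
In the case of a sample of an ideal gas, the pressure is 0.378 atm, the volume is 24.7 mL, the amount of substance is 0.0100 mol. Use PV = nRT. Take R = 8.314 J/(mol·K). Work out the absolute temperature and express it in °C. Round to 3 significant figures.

From the ideal-gas law: T = PV/(nR).
P = 0.378 atm = 38301 Pa; V = 24.7 mL = 2.470×10^-5 m³; n = 0.0100 mol; R = 8.314 J/(mol·K).
T = 11.38 K
11.38 K − 273.15 = -261.8 °C

-262 °C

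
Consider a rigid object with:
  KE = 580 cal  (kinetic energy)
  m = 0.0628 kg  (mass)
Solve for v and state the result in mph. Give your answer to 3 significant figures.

622 mph

Rearranging: v = √(2·KE/m).
KE = 580 cal = 2427 J; m = 0.0628 kg.
v = 278.0 m/s
278.0 m/s × (1 mph / 0.4470 m/s) = 621.9 mph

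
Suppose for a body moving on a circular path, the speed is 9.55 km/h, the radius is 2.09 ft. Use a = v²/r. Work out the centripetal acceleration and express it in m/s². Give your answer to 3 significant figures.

11.0 m/s²

a is given directly by: a = v²/r.
v = 9.55 km/h = 2.653 m/s; r = 2.09 ft = 0.6370 m.
a = 11.05 m/s²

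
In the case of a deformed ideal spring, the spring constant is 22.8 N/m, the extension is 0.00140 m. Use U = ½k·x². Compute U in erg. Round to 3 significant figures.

Directly: U = ½kx².
k = 22.8 N/m; x = 0.00140 m.
U = 2.234×10^-5 J  (the unit combination reduces to kg·m²/s² = J)
2.234×10^-5 J × (1 erg / 1.000×10^-7 J) = 223.4 erg

223 erg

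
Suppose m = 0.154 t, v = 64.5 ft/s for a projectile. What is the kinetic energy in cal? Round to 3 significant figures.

Directly: KE = ½mv².
m = 0.154 t = 154.0 kg; v = 64.5 ft/s = 19.66 m/s.
KE = 29760 J
29760 J × (1 cal / 4.184 J) = 7113 cal

7110 cal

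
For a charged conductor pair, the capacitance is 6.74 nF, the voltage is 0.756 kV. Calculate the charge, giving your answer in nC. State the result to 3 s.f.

Rearranging C = Q/V for Q: Q = CV.
C = 6.74 nF = 6.740×10^-9 F; V = 0.756 kV = 756.0 V.
Q = 5.095×10^-6 C
5.095×10^-6 C × (1 nC / 1.000×10^-9 C) = 5095 nC

5100 nC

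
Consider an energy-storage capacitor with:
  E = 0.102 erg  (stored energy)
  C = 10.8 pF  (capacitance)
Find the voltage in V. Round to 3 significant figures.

43.5 V

Rearranging: V = √(2E/C).
E = 0.102 erg = 1.020×10^-8 J; C = 10.8 pF = 1.080×10^-11 F.
V = 43.46 V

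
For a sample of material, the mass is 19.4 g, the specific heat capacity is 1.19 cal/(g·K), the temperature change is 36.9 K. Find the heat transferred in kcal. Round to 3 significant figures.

0.852 kcal

Q is given directly by: Q = mcΔT.
m = 19.4 g = 0.01940 kg; c = 1.19 cal/(g·K) = 4979 J/(kg·K); ΔT = 36.9 K.
Q = 3564 J
3564 J × (1 kcal / 4184 J) = 0.8519 kcal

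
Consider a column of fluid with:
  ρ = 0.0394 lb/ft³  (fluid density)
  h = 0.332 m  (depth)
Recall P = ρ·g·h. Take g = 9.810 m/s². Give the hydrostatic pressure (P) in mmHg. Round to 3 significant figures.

0.0154 mmHg

P is given directly by: P = ρgh.
ρ = 0.0394 lb/ft³ = 0.6311 kg/m³; h = 0.332 m; g = 9.810 m/s².
P = 2.056 Pa
2.056 Pa × (1 mmHg / 133.3 Pa) = 0.01542 mmHg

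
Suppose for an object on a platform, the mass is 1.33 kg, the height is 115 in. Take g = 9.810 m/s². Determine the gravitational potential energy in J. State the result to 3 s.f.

Directly: PE = mgh.
m = 1.33 kg; h = 115 in = 2.921 m; g = 9.810 m/s².
PE = 38.11 J  (the unit combination reduces to kg·m²/s² = J)

38.1 J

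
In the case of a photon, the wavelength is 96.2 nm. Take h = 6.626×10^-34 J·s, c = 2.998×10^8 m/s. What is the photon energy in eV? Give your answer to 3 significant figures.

Directly: E = hc/λ.
λ = 96.2 nm = 9.620×10^-8 m; h = 6.626×10^-34 J·s; c = 2.998×10^8 m/s.
E = 2.065×10^-18 J  (the unit combination reduces to kg·m²/s² = J)
2.065×10^-18 J × (1 eV / 1.602×10^-19 J) = 12.89 eV

12.9 eV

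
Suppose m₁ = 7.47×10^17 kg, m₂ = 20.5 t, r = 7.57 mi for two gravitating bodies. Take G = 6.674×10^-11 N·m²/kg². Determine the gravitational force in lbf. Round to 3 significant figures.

Directly: F = Gm₁m₂/r².
m₁ = 7.47×10^17 kg; m₂ = 20.5 t = 20500 kg; r = 7.57 mi = 12183 m; G = 6.674×10^-11 N·m²/kg².
F = 6886 N
6886 N × (1 lbf / 4.448 N) = 1548 lbf

1550 lbf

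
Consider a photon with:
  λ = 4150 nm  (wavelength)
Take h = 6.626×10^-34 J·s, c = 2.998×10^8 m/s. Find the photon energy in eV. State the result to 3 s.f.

0.299 eV

E is given directly by: E = hc/λ.
λ = 4150 nm = 4.150×10^-6 m; h = 6.626×10^-34 J·s; c = 2.998×10^8 m/s.
E = 4.787×10^-20 J  (the unit combination reduces to kg·m²/s² = J)
4.787×10^-20 J × (1 eV / 1.602×10^-19 J) = 0.2988 eV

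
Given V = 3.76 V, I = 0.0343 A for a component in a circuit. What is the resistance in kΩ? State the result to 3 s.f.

0.110 kΩ

From Ohm's law: R = V/I.
V = 3.76 V; I = 0.0343 A.
R = 109.6 Ω
109.6 Ω × (1 kΩ / 1000 Ω) = 0.1096 kΩ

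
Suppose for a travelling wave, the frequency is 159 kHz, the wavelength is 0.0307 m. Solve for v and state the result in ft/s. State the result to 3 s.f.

Directly: v = fλ.
f = 159 kHz = 1.590×10^5 Hz; λ = 0.0307 m.
v = 4881 m/s
4881 m/s × (1 ft/s / 0.3048 m/s) = 16015 ft/s

16000 ft/s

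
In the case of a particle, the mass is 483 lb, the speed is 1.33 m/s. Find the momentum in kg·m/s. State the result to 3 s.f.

291 kg·m/s

Directly: p = mv.
m = 483 lb = 219.1 kg; v = 1.33 m/s.
p = 291.4 kg·m/s  (the unit combination reduces to kg·m/s = kg·m/s)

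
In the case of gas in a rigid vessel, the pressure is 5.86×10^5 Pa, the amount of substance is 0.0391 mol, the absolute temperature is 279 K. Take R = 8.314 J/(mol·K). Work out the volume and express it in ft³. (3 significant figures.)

Rearranging: V = nRT/P.
P = 5.86×10^5 Pa; n = 0.0391 mol; T = 279 K; R = 8.314 J/(mol·K).
V = 1.548×10^-4 m³
1.548×10^-4 m³ × (1 ft³ / 0.02832 m³) = 0.005466 ft³

0.00547 ft³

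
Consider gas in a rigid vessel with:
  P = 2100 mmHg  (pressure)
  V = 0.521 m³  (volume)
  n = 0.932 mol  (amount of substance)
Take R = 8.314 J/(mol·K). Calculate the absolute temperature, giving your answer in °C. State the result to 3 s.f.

Rearranging PV = nRT for T: T = PV/(nR).
P = 2100 mmHg = 2.800×10^5 Pa; V = 0.521 m³; n = 0.932 mol; R = 8.314 J/(mol·K).
T = 18825 K
18825 K − 273.15 = 18552 °C

18600 °C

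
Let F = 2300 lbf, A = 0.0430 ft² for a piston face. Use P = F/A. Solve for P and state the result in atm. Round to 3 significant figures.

P is given directly by: P = F/A.
F = 2300 lbf = 10231 N; A = 0.0430 ft² = 0.003995 m².
P = 2.561×10^6 Pa
2.561×10^6 Pa × (1 atm / 1.013×10^5 Pa) = 25.28 atm

25.3 atm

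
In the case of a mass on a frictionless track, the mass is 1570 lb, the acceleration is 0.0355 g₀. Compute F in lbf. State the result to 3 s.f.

55.7 lbf

From Newton's second law: F = m·a.
m = 1570 lb = 712.1 kg; a = 0.0355 g₀ = 0.3481 m/s².
F = 247.9 N  (the unit combination reduces to kg·m/s² = N)
247.9 N × (1 lbf / 4.448 N) = 55.74 lbf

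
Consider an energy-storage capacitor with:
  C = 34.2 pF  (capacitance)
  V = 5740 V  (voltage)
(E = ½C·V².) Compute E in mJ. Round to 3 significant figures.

Directly: E = ½CV².
C = 34.2 pF = 3.420×10^-11 F; V = 5740 V.
E = 5.634×10^-4 J
5.634×10^-4 J × (1 mJ / 0.001000 J) = 0.5634 mJ

0.563 mJ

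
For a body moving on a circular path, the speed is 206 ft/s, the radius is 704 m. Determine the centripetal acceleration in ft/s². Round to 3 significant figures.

a is given directly by: a = v²/r.
v = 206 ft/s = 62.79 m/s; r = 704 m.
a = 5.600 m/s²
5.600 m/s² × (1 ft/s² / 0.3048 m/s²) = 18.37 ft/s²

18.4 ft/s²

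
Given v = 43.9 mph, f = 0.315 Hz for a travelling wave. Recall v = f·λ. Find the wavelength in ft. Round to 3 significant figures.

204 ft

Solving v = f·λ for λ: λ = v/f.
v = 43.9 mph = 19.63 m/s; f = 0.315 Hz.
λ = 62.30 m
62.30 m × (1 ft / 0.3048 m) = 204.4 ft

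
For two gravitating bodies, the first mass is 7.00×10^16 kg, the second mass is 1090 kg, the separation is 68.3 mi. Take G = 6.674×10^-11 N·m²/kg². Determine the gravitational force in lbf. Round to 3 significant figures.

0.0948 lbf

Directly: F = Gm₁m₂/r².
m₁ = 7.00×10^16 kg; m₂ = 1090 kg; r = 68.3 mi = 1.099×10^5 m; G = 6.674×10^-11 N·m²/kg².
F = 0.4215 N
0.4215 N × (1 lbf / 4.448 N) = 0.09475 lbf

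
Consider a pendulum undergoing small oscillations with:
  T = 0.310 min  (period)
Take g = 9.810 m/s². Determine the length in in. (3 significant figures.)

3380 in

Rearranging T = 2π√(L/g) for L: L = g·(T/2π)².
T = 0.310 min = 18.60 s; g = 9.810 m/s².
L = 85.97 m
85.97 m × (1 in / 0.02540 m) = 3385 in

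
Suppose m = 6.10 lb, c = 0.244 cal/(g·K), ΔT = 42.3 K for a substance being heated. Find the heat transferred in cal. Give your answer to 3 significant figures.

28600 cal

Directly: Q = mcΔT.
m = 6.10 lb = 2.767 kg; c = 0.244 cal/(g·K) = 1021 J/(kg·K); ΔT = 42.3 K.
Q = 1.195×10^5 J
1.195×10^5 J × (1 cal / 4.184 J) = 28558 cal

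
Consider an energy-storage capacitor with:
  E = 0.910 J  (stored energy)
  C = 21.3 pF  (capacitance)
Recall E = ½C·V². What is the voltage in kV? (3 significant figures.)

Rearranging: V = √(2E/C).
E = 0.910 J; C = 21.3 pF = 2.130×10^-11 F.
V = 2.923×10^5 V
2.923×10^5 V × (1 kV / 1000 V) = 292.3 kV

292 kV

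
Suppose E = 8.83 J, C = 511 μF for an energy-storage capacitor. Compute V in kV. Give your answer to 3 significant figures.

Solving E = ½C·V² for V: V = √(2E/C).
E = 8.83 J; C = 511 μF = 5.110×10^-4 F.
V = 185.9 V
185.9 V × (1 kV / 1000 V) = 0.1859 kV

0.186 kV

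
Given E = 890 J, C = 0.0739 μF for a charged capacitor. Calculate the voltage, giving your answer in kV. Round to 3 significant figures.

155 kV

Rearranging: V = √(2E/C).
E = 890 J; C = 0.0739 μF = 7.390×10^-8 F.
V = 1.552×10^5 V  (the unit combination reduces to kg·m²/(A·s³) = V)
1.552×10^5 V × (1 kV / 1000 V) = 155.2 kV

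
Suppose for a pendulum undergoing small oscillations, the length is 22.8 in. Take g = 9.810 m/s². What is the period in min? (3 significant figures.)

Directly: T = 2π√(L/g).
L = 22.8 in = 0.5791 m; g = 9.810 m/s².
T = 1.527 s
1.527 s × (1 min / 60.00 s) = 0.02544 min

0.0254 min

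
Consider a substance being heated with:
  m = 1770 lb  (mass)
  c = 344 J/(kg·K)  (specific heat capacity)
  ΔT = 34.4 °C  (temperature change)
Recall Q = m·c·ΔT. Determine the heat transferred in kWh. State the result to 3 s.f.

Q is given directly by: Q = mcΔT.
m = 1770 lb = 802.9 kg; c = 344 J/(kg·K); ΔT = 34.4 °C = 34.40 K.
Q = 9.501×10^6 J
9.501×10^6 J × (1 kWh / 3.600×10^6 J) = 2.639 kWh

2.64 kWh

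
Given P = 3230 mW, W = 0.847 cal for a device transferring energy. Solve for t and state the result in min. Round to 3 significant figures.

0.0183 min

Solving P = W/t for t: t = W/P.
P = 3230 mW = 3.230 W; W = 0.847 cal = 3.544 J.
t = 1.097 s
1.097 s × (1 min / 60.00 s) = 0.01829 min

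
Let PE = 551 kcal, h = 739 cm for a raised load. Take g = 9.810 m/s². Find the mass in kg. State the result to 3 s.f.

31800 kg

Solving PE = m·g·h for m: m = PE/(g·h).
PE = 551 kcal = 2.305×10^6 J; h = 739 cm = 7.390 m; g = 9.810 m/s².
m = 31800 kg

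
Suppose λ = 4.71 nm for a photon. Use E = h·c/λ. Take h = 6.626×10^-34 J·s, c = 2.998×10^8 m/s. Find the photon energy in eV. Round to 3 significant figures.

263 eV

Directly: E = hc/λ.
λ = 4.71 nm = 4.710×10^-9 m; h = 6.626×10^-34 J·s; c = 2.998×10^8 m/s.
E = 4.218×10^-17 J  (the unit combination reduces to kg·m²/s² = J)
4.218×10^-17 J × (1 eV / 1.602×10^-19 J) = 263.2 eV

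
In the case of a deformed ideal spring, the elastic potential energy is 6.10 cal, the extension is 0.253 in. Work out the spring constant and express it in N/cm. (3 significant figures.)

Rearranging U = ½k·x² for k: k = 2U/x².
U = 6.10 cal = 25.52 J; x = 0.253 in = 0.006426 m.
k = 1.236×10^6 N/m
1.236×10^6 N/m × (1 N/cm / 100.0 N/m) = 12361 N/cm

12400 N/cm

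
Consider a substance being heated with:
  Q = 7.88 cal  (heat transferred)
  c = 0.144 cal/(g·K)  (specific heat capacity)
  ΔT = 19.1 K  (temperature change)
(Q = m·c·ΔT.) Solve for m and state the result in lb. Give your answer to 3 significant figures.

0.00632 lb

Solving Q = m·c·ΔT for m: m = Q/(c·ΔT).
Q = 7.88 cal = 32.97 J; c = 0.144 cal/(g·K) = 602.5 J/(kg·K); ΔT = 19.1 K.
m = 0.002865 kg
0.002865 kg × (1 lb / 0.4536 kg) = 0.006316 lb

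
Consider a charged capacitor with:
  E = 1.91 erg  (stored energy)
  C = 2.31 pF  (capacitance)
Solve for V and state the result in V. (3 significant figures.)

407 V

Rearranging E = ½C·V² for V: V = √(2E/C).
E = 1.91 erg = 1.910×10^-7 J; C = 2.31 pF = 2.310×10^-12 F.
V = 406.7 V  (the unit combination reduces to kg·m²/(A·s³) = V)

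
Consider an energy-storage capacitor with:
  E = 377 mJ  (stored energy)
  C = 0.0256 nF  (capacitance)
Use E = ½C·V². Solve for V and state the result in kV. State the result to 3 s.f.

172 kV

Rearranging: V = √(2E/C).
E = 377 mJ = 0.3770 J; C = 0.0256 nF = 2.560×10^-11 F.
V = 1.716×10^5 V
1.716×10^5 V × (1 kV / 1000 V) = 171.6 kV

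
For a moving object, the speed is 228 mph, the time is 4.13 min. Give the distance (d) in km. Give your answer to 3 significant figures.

Solving v = d/t for d: d = v·t.
v = 228 mph = 101.9 m/s; t = 4.13 min = 247.8 s.
d = 25257 m
25257 m × (1 km / 1000 m) = 25.26 km

25.3 km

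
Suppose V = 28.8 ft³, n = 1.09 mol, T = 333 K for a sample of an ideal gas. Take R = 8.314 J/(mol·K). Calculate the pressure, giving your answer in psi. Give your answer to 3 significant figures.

P is given directly by: P = nRT/V.
V = 28.8 ft³ = 0.8155 m³; n = 1.09 mol; T = 333 K; R = 8.314 J/(mol·K).
P = 3700 Pa  (the unit combination reduces to kg/(m·s²) = Pa)
3700 Pa × (1 psi / 6895 Pa) = 0.5367 psi

0.537 psi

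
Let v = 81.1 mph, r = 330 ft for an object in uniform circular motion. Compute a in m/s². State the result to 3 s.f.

13.1 m/s²

a is given directly by: a = v²/r.
v = 81.1 mph = 36.25 m/s; r = 330 ft = 100.6 m.
a = 13.07 m/s²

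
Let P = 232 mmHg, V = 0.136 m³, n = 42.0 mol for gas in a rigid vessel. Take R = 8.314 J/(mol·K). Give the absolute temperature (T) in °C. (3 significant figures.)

Rearranging: T = PV/(nR).
P = 232 mmHg = 30931 Pa; V = 0.136 m³; n = 42.0 mol; R = 8.314 J/(mol·K).
T = 12.05 K
12.05 K − 273.15 = -261.1 °C

-261 °C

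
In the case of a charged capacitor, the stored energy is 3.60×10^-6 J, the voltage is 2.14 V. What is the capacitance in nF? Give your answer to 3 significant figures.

Rearranging: C = 2E/V².
E = 3.60×10^-6 J; V = 2.14 V.
C = 1.572×10^-6 F
1.572×10^-6 F × (1 nF / 1.000×10^-9 F) = 1572 nF

1570 nF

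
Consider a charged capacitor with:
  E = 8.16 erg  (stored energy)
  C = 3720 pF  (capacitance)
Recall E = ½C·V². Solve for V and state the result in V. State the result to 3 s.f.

Rearranging E = ½C·V² for V: V = √(2E/C).
E = 8.16 erg = 8.160×10^-7 J; C = 3720 pF = 3.720×10^-9 F.
V = 20.95 V

20.9 V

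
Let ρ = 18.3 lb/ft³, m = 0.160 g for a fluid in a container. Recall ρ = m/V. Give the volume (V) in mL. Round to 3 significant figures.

Rearranging: V = m/ρ.
ρ = 18.3 lb/ft³ = 293.1 kg/m³; m = 0.160 g = 1.600×10^-4 kg.
V = 5.458×10^-7 m³
5.458×10^-7 m³ × (1 mL / 1.000×10^-6 m³) = 0.5458 mL

0.546 mL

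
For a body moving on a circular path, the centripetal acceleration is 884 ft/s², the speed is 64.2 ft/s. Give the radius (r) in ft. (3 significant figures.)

4.66 ft

Rearranging: r = v²/a.
a = 884 ft/s² = 269.4 m/s²; v = 64.2 ft/s = 19.57 m/s.
r = 1.421 m
1.421 m × (1 ft / 0.3048 m) = 4.662 ft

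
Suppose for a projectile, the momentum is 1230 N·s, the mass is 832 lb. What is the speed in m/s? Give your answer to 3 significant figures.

3.26 m/s

Rearranging p = m·v for v: v = p/m.
p = 1230 N·s = 1230 kg·m/s; m = 832 lb = 377.4 kg.
v = 3.259 m/s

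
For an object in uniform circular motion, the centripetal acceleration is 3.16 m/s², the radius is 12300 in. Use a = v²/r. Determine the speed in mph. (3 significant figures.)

70.3 mph

Rearranging: v = √(a·r).
a = 3.16 m/s²; r = 12300 in = 312.4 m.
v = 31.42 m/s
31.42 m/s × (1 mph / 0.4470 m/s) = 70.29 mph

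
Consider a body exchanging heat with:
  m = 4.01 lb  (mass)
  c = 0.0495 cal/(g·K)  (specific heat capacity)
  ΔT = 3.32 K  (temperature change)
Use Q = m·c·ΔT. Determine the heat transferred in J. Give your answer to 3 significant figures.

Directly: Q = mcΔT.
m = 4.01 lb = 1.819 kg; c = 0.0495 cal/(g·K) = 207.1 J/(kg·K); ΔT = 3.32 K.
Q = 1251 J

1250 J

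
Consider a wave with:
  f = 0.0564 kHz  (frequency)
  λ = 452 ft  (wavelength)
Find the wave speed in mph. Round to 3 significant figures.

Directly: v = fλ.
f = 0.0564 kHz = 56.40 Hz; λ = 452 ft = 137.8 m.
v = 7770 m/s
7770 m/s × (1 mph / 0.4470 m/s) = 17381 mph

17400 mph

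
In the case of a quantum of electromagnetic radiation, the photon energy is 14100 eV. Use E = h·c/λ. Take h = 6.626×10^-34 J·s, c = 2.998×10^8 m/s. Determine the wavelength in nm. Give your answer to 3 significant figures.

Rearranging E = h·c/λ for λ: λ = hc/E.
E = 14100 eV = 2.259×10^-15 J; h = 6.626×10^-34 J·s; c = 2.998×10^8 m/s.
λ = 8.793×10^-11 m
8.793×10^-11 m × (1 nm / 1.000×10^-9 m) = 0.08793 nm

0.0879 nm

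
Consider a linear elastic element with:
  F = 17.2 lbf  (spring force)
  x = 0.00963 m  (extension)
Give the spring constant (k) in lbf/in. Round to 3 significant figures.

Solving F = k·x for k: k = F/x.
F = 17.2 lbf = 76.51 N; x = 0.00963 m.
k = 7945 N/m
7945 N/m × (1 lbf/in / 175.1 N/m) = 45.37 lbf/in

45.4 lbf/in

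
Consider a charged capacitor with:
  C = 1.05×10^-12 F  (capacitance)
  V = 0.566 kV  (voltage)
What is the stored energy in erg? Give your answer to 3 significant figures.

1.68 erg

Directly: E = ½CV².
C = 1.05×10^-12 F; V = 0.566 kV = 566.0 V.
E = 1.682×10^-7 J
1.682×10^-7 J × (1 erg / 1.000×10^-7 J) = 1.682 erg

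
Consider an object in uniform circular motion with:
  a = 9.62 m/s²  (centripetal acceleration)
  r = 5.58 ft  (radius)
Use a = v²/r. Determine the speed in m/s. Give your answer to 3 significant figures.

4.04 m/s

Solving a = v²/r for v: v = √(a·r).
a = 9.62 m/s²; r = 5.58 ft = 1.701 m.
v = 4.045 m/s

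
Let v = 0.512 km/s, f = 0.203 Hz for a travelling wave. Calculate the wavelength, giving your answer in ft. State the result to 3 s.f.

Rearranging: λ = v/f.
v = 0.512 km/s = 512.0 m/s; f = 0.203 Hz.
λ = 2522 m
2522 m × (1 ft / 0.3048 m) = 8275 ft

8270 ft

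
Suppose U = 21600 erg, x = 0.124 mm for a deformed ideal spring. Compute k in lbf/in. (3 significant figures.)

Rearranging: k = 2U/x².
U = 21600 erg = 0.002160 J; x = 0.124 mm = 1.240×10^-4 m.
k = 2.810×10^5 N/m
2.810×10^5 N/m × (1 lbf/in / 175.1 N/m) = 1604 lbf/in

1600 lbf/in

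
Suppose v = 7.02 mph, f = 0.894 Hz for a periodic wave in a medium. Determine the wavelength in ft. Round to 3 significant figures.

Rearranging: λ = v/f.
v = 7.02 mph = 3.138 m/s; f = 0.894 Hz.
λ = 3.510 m
3.510 m × (1 ft / 0.3048 m) = 11.52 ft

11.5 ft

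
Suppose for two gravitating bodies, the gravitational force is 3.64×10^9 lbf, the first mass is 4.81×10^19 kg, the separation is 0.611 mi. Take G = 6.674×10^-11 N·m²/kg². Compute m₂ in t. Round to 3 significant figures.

Solving F = G·m₁·m₂/r² for m₂: m₂ = F·r²/(G·m₁).
F = 3.64×10^9 lbf = 1.619×10^10 N; m₁ = 4.81×10^19 kg; r = 0.611 mi = 983.3 m; G = 6.674×10^-11 N·m²/kg².
m₂ = 4.877×10^6 kg
4.877×10^6 kg × (1 t / 1000 kg) = 4877 t

4880 t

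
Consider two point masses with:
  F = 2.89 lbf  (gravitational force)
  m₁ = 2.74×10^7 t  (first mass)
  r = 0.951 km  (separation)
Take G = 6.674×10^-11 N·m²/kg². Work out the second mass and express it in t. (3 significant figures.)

From Newton's law of gravitation: m₂ = F·r²/(G·m₁).
F = 2.89 lbf = 12.86 N; m₁ = 2.74×10^7 t = 2.740×10^10 kg; r = 0.951 km = 951.0 m; G = 6.674×10^-11 N·m²/kg².
m₂ = 6.358×10^6 kg
6.358×10^6 kg × (1 t / 1000 kg) = 6358 t

6360 t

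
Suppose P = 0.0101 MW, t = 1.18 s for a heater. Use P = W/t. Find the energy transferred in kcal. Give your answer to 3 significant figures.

Solving P = W/t for W: W = P·t.
P = 0.0101 MW = 10100 W; t = 1.18 s.
W = 11918 J
11918 J × (1 kcal / 4184 J) = 2.848 kcal

2.85 kcal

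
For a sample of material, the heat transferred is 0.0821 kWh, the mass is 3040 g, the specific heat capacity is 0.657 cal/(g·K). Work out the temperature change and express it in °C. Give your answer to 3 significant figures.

Rearranging Q = m·c·ΔT for ΔT: ΔT = Q/(m·c).
Q = 0.0821 kWh = 2.956×10^5 J; m = 3040 g = 3.040 kg; c = 0.657 cal/(g·K) = 2749 J/(kg·K).
ΔT = 35.37 K
Since 1 °C = 1 K, 35.37 °C.

35.4 °C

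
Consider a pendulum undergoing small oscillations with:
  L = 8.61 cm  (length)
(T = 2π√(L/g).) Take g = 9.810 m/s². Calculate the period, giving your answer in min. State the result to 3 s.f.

T is given directly by: T = 2π√(L/g).
L = 8.61 cm = 0.08610 m; g = 9.810 m/s².
T = 0.5886 s
0.5886 s × (1 min / 60.00 s) = 0.009811 min

0.00981 min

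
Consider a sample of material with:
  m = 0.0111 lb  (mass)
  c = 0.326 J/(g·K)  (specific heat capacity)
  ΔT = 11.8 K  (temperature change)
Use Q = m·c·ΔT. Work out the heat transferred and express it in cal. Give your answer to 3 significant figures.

Q is given directly by: Q = mcΔT.
m = 0.0111 lb = 0.005035 kg; c = 0.326 J/(g·K) = 326.0 J/(kg·K); ΔT = 11.8 K.
Q = 19.37 J
19.37 J × (1 cal / 4.184 J) = 4.629 cal

4.63 cal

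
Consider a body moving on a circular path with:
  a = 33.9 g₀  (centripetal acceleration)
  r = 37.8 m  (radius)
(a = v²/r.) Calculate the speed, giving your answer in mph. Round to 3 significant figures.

251 mph

Rearranging a = v²/r for v: v = √(a·r).
a = 33.9 g₀ = 332.4 m/s²; r = 37.8 m.
v = 112.1 m/s
112.1 m/s × (1 mph / 0.4470 m/s) = 250.8 mph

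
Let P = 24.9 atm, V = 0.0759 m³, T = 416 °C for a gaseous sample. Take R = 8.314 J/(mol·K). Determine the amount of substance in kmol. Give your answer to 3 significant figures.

Solving PV = nRT for n: n = PV/(RT).
P = 24.9 atm = 2.523×10^6 Pa; V = 0.0759 m³; T = 416 °C = 689.1 K; R = 8.314 J/(mol·K).
n = 33.42 mol
33.42 mol × (1 kmol / 1000 mol) = 0.03342 kmol

0.0334 kmol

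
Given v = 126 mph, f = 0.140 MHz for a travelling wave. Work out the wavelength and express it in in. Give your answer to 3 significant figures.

0.0158 in

Rearranging v = f·λ for λ: λ = v/f.
v = 126 mph = 56.33 m/s; f = 0.140 MHz = 1.400×10^5 Hz.
λ = 4.023×10^-4 m
4.023×10^-4 m × (1 in / 0.02540 m) = 0.01584 in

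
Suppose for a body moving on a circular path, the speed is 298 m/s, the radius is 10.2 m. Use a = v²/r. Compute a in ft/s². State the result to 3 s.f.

Directly: a = v²/r.
v = 298 m/s; r = 10.2 m.
a = 8706 m/s²
8706 m/s² × (1 ft/s² / 0.3048 m/s²) = 28564 ft/s²

28600 ft/s²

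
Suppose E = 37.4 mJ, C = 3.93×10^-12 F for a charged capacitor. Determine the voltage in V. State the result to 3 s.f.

Rearranging E = ½C·V² for V: V = √(2E/C).
E = 37.4 mJ = 0.03740 J; C = 3.93×10^-12 F.
V = 1.380×10^5 V  (the unit combination reduces to kg·m²/(A·s³) = V)

1.38×10^5 V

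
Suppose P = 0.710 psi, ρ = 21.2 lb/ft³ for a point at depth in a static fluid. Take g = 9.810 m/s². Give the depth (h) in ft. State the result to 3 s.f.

Solving P = ρ·g·h for h: h = P/(ρ·g).
P = 0.710 psi = 4895 Pa; ρ = 21.2 lb/ft³ = 339.6 kg/m³; g = 9.810 m/s².
h = 1.469 m
1.469 m × (1 ft / 0.3048 m) = 4.821 ft

4.82 ft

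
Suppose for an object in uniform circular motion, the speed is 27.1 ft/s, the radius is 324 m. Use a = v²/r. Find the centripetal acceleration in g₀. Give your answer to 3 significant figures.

0.0215 g₀

Directly: a = v²/r.
v = 27.1 ft/s = 8.260 m/s; r = 324 m.
a = 0.2106 m/s²
0.2106 m/s² × (1 g₀ / 9.807 m/s²) = 0.02147 g₀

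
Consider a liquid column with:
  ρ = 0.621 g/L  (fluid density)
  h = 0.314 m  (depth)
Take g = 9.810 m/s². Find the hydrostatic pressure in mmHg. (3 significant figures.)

0.0143 mmHg

Directly: P = ρgh.
ρ = 0.621 g/L = 0.6210 kg/m³; h = 0.314 m; g = 9.810 m/s².
P = 1.913 Pa  (the unit combination reduces to kg/(m·s²) = Pa)
1.913 Pa × (1 mmHg / 133.3 Pa) = 0.01435 mmHg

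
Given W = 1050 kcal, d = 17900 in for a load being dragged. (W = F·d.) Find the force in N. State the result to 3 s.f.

9660 N

Rearranging: F = W/d.
W = 1050 kcal = 4.393×10^6 J; d = 17900 in = 454.7 m.
F = 9663 N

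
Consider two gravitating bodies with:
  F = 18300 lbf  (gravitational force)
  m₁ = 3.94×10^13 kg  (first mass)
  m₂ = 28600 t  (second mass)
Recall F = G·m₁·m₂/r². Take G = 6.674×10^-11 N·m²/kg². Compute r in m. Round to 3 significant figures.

961 m

From Newton's law of gravitation: r = √(G·m₁m₂/F).
F = 18300 lbf = 81402 N; m₁ = 3.94×10^13 kg; m₂ = 28600 t = 2.860×10^7 kg; G = 6.674×10^-11 N·m²/kg².
r = 961.2 m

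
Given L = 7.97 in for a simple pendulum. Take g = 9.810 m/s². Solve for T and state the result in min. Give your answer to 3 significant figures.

0.0150 min

Directly: T = 2π√(L/g).
L = 7.97 in = 0.2024 m; g = 9.810 m/s².
T = 0.9026 s
0.9026 s × (1 min / 60.00 s) = 0.01504 min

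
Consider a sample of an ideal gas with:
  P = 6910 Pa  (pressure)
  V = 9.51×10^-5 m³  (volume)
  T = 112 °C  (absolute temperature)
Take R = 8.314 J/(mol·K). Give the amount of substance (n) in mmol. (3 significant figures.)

Rearranging PV = nRT for n: n = PV/(RT).
P = 6910 Pa; V = 9.51×10^-5 m³; T = 112 °C = 385.1 K; R = 8.314 J/(mol·K).
n = 2.052×10^-4 mol
2.052×10^-4 mol × (1 mmol / 0.001000 mol) = 0.2052 mmol

0.205 mmol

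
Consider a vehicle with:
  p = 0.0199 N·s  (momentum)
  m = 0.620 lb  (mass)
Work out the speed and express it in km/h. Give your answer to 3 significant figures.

Rearranging: v = p/m.
p = 0.0199 N·s = 0.01990 kg·m/s; m = 0.620 lb = 0.2812 kg.
v = 0.07076 m/s
0.07076 m/s × (1 km/h / 0.2778 m/s) = 0.2547 km/h

0.255 km/h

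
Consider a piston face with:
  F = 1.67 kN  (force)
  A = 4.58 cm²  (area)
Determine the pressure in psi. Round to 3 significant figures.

Directly: P = F/A.
F = 1.67 kN = 1670 N; A = 4.58 cm² = 4.580×10^-4 m².
P = 3.646×10^6 Pa
3.646×10^6 Pa × (1 psi / 6895 Pa) = 528.8 psi

529 psi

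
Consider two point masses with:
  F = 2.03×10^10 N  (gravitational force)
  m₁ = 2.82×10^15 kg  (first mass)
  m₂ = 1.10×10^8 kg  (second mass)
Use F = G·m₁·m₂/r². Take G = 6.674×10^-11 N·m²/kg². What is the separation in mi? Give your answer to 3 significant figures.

0.0198 mi

From Newton's law of gravitation: r = √(G·m₁m₂/F).
F = 2.03×10^10 N; m₁ = 2.82×10^15 kg; m₂ = 1.10×10^8 kg; G = 6.674×10^-11 N·m²/kg².
r = 31.93 m
31.93 m × (1 mi / 1609 m) = 0.01984 mi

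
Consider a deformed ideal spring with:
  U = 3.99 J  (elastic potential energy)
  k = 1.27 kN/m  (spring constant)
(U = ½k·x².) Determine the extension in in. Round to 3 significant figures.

3.12 in

Solving U = ½k·x² for x: x = √(2U/k).
U = 3.99 J; k = 1.27 kN/m = 1270 N/m.
x = 0.07927 m
0.07927 m × (1 in / 0.02540 m) = 3.121 in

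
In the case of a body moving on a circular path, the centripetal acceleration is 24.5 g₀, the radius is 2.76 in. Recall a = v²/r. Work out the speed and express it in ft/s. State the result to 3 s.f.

13.5 ft/s

Solving a = v²/r for v: v = √(a·r).
a = 24.5 g₀ = 240.3 m/s²; r = 2.76 in = 0.07010 m.
v = 4.104 m/s
4.104 m/s × (1 ft/s / 0.3048 m/s) = 13.46 ft/s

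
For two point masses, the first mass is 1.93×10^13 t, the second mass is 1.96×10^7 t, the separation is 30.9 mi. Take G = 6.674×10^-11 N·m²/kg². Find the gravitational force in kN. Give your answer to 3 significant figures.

From Newton's law of gravitation: F = Gm₁m₂/r².
m₁ = 1.93×10^13 t = 1.930×10^16 kg; m₂ = 1.96×10^7 t = 1.960×10^10 kg; r = 30.9 mi = 49729 m; G = 6.674×10^-11 N·m²/kg².
F = 1.021×10^7 N
1.021×10^7 N × (1 kN / 1000 N) = 10209 kN

10200 kN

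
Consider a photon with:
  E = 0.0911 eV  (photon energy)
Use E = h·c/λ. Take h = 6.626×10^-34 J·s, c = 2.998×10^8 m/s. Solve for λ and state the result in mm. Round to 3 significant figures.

Rearranging E = h·c/λ for λ: λ = hc/E.
E = 0.0911 eV = 1.460×10^-20 J; h = 6.626×10^-34 J·s; c = 2.998×10^8 m/s.
λ = 1.361×10^-5 m
1.361×10^-5 m × (1 mm / 0.001000 m) = 0.01361 mm

0.0136 mm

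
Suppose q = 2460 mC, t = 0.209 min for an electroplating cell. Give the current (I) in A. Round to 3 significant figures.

Rearranging: I = q/t.
q = 2460 mC = 2.460 C; t = 0.209 min = 12.54 s.
I = 0.1962 A

0.196 A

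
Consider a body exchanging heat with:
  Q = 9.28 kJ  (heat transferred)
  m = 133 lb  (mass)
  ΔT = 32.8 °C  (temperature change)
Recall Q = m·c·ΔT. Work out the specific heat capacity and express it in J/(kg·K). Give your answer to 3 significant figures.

4.69 J/(kg·K)

Rearranging Q = m·c·ΔT for c: c = Q/(m·ΔT).
Q = 9.28 kJ = 9280 J; m = 133 lb = 60.33 kg; ΔT = 32.8 °C = 32.80 K.
c = 4.690 J/(kg·K)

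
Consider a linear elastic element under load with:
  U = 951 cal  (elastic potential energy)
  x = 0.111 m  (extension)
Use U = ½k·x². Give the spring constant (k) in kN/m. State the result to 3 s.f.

646 kN/m

Rearranging: k = 2U/x².
U = 951 cal = 3979 J; x = 0.111 m.
k = 6.459×10^5 N/m
6.459×10^5 N/m × (1 kN/m / 1000 N/m) = 645.9 kN/m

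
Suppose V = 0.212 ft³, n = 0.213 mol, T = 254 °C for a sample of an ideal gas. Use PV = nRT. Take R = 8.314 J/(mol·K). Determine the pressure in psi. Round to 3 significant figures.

Directly: P = nRT/V.
V = 0.212 ft³ = 0.006003 m³; n = 0.213 mol; T = 254 °C = 527.1 K; R = 8.314 J/(mol·K).
P = 1.555×10^5 Pa  (the unit combination reduces to kg/(m·s²) = Pa)
1.555×10^5 Pa × (1 psi / 6895 Pa) = 22.55 psi

22.6 psi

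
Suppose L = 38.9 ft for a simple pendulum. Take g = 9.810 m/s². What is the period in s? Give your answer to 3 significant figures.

T is given directly by: T = 2π√(L/g).
L = 38.9 ft = 11.86 m; g = 9.810 m/s².
T = 6.908 s

6.91 s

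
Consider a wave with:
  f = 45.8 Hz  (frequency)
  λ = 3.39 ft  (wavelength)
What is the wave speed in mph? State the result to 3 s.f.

106 mph

Directly: v = fλ.
f = 45.8 Hz; λ = 3.39 ft = 1.033 m.
v = 47.32 m/s
47.32 m/s × (1 mph / 0.4470 m/s) = 105.9 mph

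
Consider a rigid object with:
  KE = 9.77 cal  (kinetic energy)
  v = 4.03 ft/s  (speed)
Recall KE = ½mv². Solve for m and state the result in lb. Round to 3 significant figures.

119 lb

Rearranging KE = ½mv² for m: m = 2·KE/v².
KE = 9.77 cal = 40.88 J; v = 4.03 ft/s = 1.228 m/s.
m = 54.18 kg
54.18 kg × (1 lb / 0.4536 kg) = 119.5 lb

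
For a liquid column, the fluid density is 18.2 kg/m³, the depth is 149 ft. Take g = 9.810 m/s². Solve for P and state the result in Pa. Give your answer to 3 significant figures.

Directly: P = ρgh.
ρ = 18.2 kg/m³; h = 149 ft = 45.42 m; g = 9.810 m/s².
P = 8109 Pa

8110 Pa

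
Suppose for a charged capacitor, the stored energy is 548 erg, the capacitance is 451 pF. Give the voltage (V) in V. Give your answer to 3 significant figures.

493 V

Solving E = ½C·V² for V: V = √(2E/C).
E = 548 erg = 5.480×10^-5 J; C = 451 pF = 4.510×10^-10 F.
V = 493.0 V  (the unit combination reduces to kg·m²/(A·s³) = V)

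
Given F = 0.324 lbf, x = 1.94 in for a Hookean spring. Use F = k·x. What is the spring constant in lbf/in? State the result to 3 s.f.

Solving F = k·x for k: k = F/x.
F = 0.324 lbf = 1.441 N; x = 1.94 in = 0.04928 m.
k = 29.25 N/m
29.25 N/m × (1 lbf/in / 175.1 N/m) = 0.1670 lbf/in

0.167 lbf/in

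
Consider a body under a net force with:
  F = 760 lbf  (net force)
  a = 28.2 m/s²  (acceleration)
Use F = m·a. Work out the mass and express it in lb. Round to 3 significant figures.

From Newton's second law: m = F/a.
F = 760 lbf = 3381 N; a = 28.2 m/s².
m = 119.9 kg
119.9 kg × (1 lb / 0.4536 kg) = 264.3 lb

264 lb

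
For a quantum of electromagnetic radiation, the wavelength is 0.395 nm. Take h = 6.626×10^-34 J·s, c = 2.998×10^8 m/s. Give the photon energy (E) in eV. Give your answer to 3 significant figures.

Directly: E = hc/λ.
λ = 0.395 nm = 3.950×10^-10 m; h = 6.626×10^-34 J·s; c = 2.998×10^8 m/s.
E = 5.029×10^-16 J  (the unit combination reduces to kg·m²/s² = J)
5.029×10^-16 J × (1 eV / 1.602×10^-19 J) = 3139 eV

3140 eV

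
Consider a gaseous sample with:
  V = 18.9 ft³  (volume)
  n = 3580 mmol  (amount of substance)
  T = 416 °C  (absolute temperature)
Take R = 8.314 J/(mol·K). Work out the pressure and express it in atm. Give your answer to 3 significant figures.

0.378 atm

From the ideal-gas law: P = nRT/V.
V = 18.9 ft³ = 0.5352 m³; n = 3580 mmol = 3.580 mol; T = 416 °C = 689.1 K; R = 8.314 J/(mol·K).
P = 38327 Pa  (the unit combination reduces to kg/(m·s²) = Pa)
38327 Pa × (1 atm / 1.013×10^5 Pa) = 0.3783 atm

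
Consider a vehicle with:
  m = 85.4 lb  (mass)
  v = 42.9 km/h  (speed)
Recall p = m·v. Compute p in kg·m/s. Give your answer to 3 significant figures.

Directly: p = mv.
m = 85.4 lb = 38.74 kg; v = 42.9 km/h = 11.92 m/s.
p = 461.6 kg·m/s

462 kg·m/s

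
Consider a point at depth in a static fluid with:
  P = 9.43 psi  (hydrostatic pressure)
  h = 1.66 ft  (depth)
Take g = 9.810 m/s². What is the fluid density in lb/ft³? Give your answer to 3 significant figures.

Solving P = ρ·g·h for ρ: ρ = P/(g·h).
P = 9.43 psi = 65018 Pa; h = 1.66 ft = 0.5060 m; g = 9.810 m/s².
ρ = 13099 kg/m³
13099 kg/m³ × (1 lb/ft³ / 16.02 kg/m³) = 817.7 lb/ft³

818 lb/ft³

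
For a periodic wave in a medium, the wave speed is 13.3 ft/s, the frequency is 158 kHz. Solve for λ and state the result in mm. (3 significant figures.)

Rearranging v = f·λ for λ: λ = v/f.
v = 13.3 ft/s = 4.054 m/s; f = 158 kHz = 1.580×10^5 Hz.
λ = 2.566×10^-5 m
2.566×10^-5 m × (1 mm / 0.001000 m) = 0.02566 mm

0.0257 mm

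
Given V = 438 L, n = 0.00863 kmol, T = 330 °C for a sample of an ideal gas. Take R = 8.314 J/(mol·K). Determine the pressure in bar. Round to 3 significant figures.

Directly: P = nRT/V.
V = 438 L = 0.4380 m³; n = 0.00863 kmol = 8.630 mol; T = 330 °C = 603.1 K; R = 8.314 J/(mol·K).
P = 98803 Pa
98803 Pa × (1 bar / 1.000×10^5 Pa) = 0.9880 bar

0.988 bar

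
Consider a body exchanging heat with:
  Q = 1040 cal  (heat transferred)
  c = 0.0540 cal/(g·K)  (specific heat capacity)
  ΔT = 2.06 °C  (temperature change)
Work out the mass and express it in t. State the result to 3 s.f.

0.00935 t

Rearranging Q = m·c·ΔT for m: m = Q/(c·ΔT).
Q = 1040 cal = 4351 J; c = 0.0540 cal/(g·K) = 225.9 J/(kg·K); ΔT = 2.06 °C = 2.060 K.
m = 9.349 kg
9.349 kg × (1 t / 1000 kg) = 0.009349 t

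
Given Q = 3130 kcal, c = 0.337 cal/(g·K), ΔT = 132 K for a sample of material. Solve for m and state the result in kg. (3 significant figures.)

Solving Q = m·c·ΔT for m: m = Q/(c·ΔT).
Q = 3130 kcal = 1.310×10^7 J; c = 0.337 cal/(g·K) = 1410 J/(kg·K); ΔT = 132 K.
m = 70.36 kg

70.4 kg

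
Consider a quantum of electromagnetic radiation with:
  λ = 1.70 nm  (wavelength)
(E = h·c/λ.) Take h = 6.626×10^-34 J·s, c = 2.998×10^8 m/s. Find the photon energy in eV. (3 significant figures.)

E is given directly by: E = hc/λ.
λ = 1.70 nm = 1.700×10^-9 m; h = 6.626×10^-34 J·s; c = 2.998×10^8 m/s.
E = 1.169×10^-16 J  (the unit combination reduces to kg·m²/s² = J)
1.169×10^-16 J × (1 eV / 1.602×10^-19 J) = 729.3 eV

729 eV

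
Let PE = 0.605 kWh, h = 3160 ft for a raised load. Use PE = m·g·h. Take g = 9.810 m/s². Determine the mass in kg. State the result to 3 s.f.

231 kg

Solving PE = m·g·h for m: m = PE/(g·h).
PE = 0.605 kWh = 2.178×10^6 J; h = 3160 ft = 963.2 m; g = 9.810 m/s².
m = 230.5 kg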